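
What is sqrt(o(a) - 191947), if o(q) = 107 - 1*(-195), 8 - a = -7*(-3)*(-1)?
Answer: I*sqrt(191645) ≈ 437.77*I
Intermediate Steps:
a = 29 (a = 8 - (-7*(-3))*(-1) = 8 - 21*(-1) = 8 - 1*(-21) = 8 + 21 = 29)
o(q) = 302 (o(q) = 107 + 195 = 302)
sqrt(o(a) - 191947) = sqrt(302 - 191947) = sqrt(-191645) = I*sqrt(191645)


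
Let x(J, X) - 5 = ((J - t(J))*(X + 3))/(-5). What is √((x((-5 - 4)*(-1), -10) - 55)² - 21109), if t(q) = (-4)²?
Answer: 2*I*√109581/5 ≈ 132.41*I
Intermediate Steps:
t(q) = 16
x(J, X) = 5 - (-16 + J)*(3 + X)/5 (x(J, X) = 5 + ((J - 1*16)*(X + 3))/(-5) = 5 + ((J - 16)*(3 + X))*(-⅕) = 5 + ((-16 + J)*(3 + X))*(-⅕) = 5 - (-16 + J)*(3 + X)/5)
√((x((-5 - 4)*(-1), -10) - 55)² - 21109) = √(((73/5 - 3*(-5 - 4)*(-1)/5 + (16/5)*(-10) - ⅕*(-5 - 4)*(-1)*(-10)) - 55)² - 21109) = √(((73/5 - (-27)*(-1)/5 - 32 - ⅕*(-9*(-1))*(-10)) - 55)² - 21109) = √(((73/5 - ⅗*9 - 32 - ⅕*9*(-10)) - 55)² - 21109) = √(((73/5 - 27/5 - 32 + 18) - 55)² - 21109) = √((-24/5 - 55)² - 21109) = √((-299/5)² - 21109) = √(89401/25 - 21109) = √(-438324/25) = 2*I*√109581/5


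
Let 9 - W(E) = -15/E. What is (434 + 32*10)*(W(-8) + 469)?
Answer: 1435993/4 ≈ 3.5900e+5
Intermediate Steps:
W(E) = 9 + 15/E (W(E) = 9 - (-15)/E = 9 + 15/E)
(434 + 32*10)*(W(-8) + 469) = (434 + 32*10)*((9 + 15/(-8)) + 469) = (434 + 320)*((9 + 15*(-1/8)) + 469) = 754*((9 - 15/8) + 469) = 754*(57/8 + 469) = 754*(3809/8) = 1435993/4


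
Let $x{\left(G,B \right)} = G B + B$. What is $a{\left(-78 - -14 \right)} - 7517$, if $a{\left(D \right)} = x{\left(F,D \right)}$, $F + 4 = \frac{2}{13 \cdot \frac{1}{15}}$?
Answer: $- \frac{97145}{13} \approx -7472.7$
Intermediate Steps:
$F = - \frac{22}{13}$ ($F = -4 + \frac{2}{13 \cdot \frac{1}{15}} = -4 + \frac{2}{\frac{13}{15}} = -4 + 2 \cdot \frac{15}{13} = -4 + \frac{30}{13} = - \frac{22}{13} \approx -1.6923$)
$x{\left(G,B \right)} = B + B G$ ($x{\left(G,B \right)} = B G + B = B + B G$)
$a{\left(D \right)} = - \frac{9 D}{13}$ ($a{\left(D \right)} = D \left(1 - \frac{22}{13}\right) = D \left(- \frac{9}{13}\right) = - \frac{9 D}{13}$)
$a{\left(-78 - -14 \right)} - 7517 = - \frac{9 \left(-78 - -14\right)}{13} - 7517 = - \frac{9 \left(-78 + 14\right)}{13} - 7517 = \left(- \frac{9}{13}\right) \left(-64\right) - 7517 = \frac{576}{13} - 7517 = - \frac{97145}{13}$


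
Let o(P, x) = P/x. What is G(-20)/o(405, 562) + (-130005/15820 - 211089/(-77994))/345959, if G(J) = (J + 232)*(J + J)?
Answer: -645823614654641401/54882865184364 ≈ -11767.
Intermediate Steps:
G(J) = 2*J*(232 + J) (G(J) = (232 + J)*(2*J) = 2*J*(232 + J))
G(-20)/o(405, 562) + (-130005/15820 - 211089/(-77994))/345959 = (2*(-20)*(232 - 20))/((405/562)) + (-130005/15820 - 211089/(-77994))/345959 = (2*(-20)*212)/((405*(1/562))) + (-130005*1/15820 - 211089*(-1/77994))*(1/345959) = -8480/405/562 + (-26001/3164 + 70363/25998)*(1/345959) = -8480*562/405 - 32381819/5875548*1/345959 = -953152/81 - 32381819/2032698710532 = -645823614654641401/54882865184364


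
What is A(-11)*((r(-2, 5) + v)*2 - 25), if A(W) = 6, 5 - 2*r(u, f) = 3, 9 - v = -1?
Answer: -18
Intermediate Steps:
v = 10 (v = 9 - 1*(-1) = 9 + 1 = 10)
r(u, f) = 1 (r(u, f) = 5/2 - 1/2*3 = 5/2 - 3/2 = 1)
A(-11)*((r(-2, 5) + v)*2 - 25) = 6*((1 + 10)*2 - 25) = 6*(11*2 - 25) = 6*(22 - 25) = 6*(-3) = -18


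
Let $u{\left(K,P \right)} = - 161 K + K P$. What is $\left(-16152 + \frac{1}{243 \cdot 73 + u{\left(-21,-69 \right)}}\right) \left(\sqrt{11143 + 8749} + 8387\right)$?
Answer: $- \frac{3057350742469}{22569} - \frac{729068974 \sqrt{4973}}{22569} \approx -1.3774 \cdot 10^{8}$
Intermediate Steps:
$\left(-16152 + \frac{1}{243 \cdot 73 + u{\left(-21,-69 \right)}}\right) \left(\sqrt{11143 + 8749} + 8387\right) = \left(-16152 + \frac{1}{243 \cdot 73 - 21 \left(-161 - 69\right)}\right) \left(\sqrt{11143 + 8749} + 8387\right) = \left(-16152 + \frac{1}{17739 - -4830}\right) \left(\sqrt{19892} + 8387\right) = \left(-16152 + \frac{1}{17739 + 4830}\right) \left(2 \sqrt{4973} + 8387\right) = \left(-16152 + \frac{1}{22569}\right) \left(8387 + 2 \sqrt{4973}\right) = - \frac{364534487 \left(8387 + 2 \sqrt{4973}\right)}{22569} = - \frac{3057350742469}{22569} - \frac{729068974 \sqrt{4973}}{22569}$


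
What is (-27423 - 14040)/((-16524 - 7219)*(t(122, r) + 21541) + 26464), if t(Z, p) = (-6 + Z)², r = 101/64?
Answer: 41463/830907307 ≈ 4.9901e-5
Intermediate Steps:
r = 101/64 (r = 101*(1/64) = 101/64 ≈ 1.5781)
(-27423 - 14040)/((-16524 - 7219)*(t(122, r) + 21541) + 26464) = (-27423 - 14040)/((-16524 - 7219)*((-6 + 122)² + 21541) + 26464) = -41463/(-23743*(116² + 21541) + 26464) = -41463/(-23743*(13456 + 21541) + 26464) = -41463/(-23743*34997 + 26464) = -41463/(-830933771 + 26464) = -41463/(-830907307) = -41463*(-1/830907307) = 41463/830907307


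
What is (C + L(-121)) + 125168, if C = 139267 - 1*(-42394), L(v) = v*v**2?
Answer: -1464732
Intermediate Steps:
L(v) = v**3
C = 181661 (C = 139267 + 42394 = 181661)
(C + L(-121)) + 125168 = (181661 + (-121)**3) + 125168 = (181661 - 1771561) + 125168 = -1589900 + 125168 = -1464732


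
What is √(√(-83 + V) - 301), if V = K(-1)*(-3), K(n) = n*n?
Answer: √(-301 + I*√86) ≈ 0.2672 + 17.351*I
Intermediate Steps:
K(n) = n²
V = -3 (V = (-1)²*(-3) = 1*(-3) = -3)
√(√(-83 + V) - 301) = √(√(-83 - 3) - 301) = √(√(-86) - 301) = √(I*√86 - 301) = √(-301 + I*√86)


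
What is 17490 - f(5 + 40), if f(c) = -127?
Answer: 17617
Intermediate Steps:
17490 - f(5 + 40) = 17490 - 1*(-127) = 17490 + 127 = 17617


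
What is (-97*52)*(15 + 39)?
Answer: -272376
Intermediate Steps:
(-97*52)*(15 + 39) = -5044*54 = -272376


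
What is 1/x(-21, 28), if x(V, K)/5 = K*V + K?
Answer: -1/2800 ≈ -0.00035714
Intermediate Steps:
x(V, K) = 5*K + 5*K*V (x(V, K) = 5*(K*V + K) = 5*(K + K*V) = 5*K + 5*K*V)
1/x(-21, 28) = 1/(5*28*(1 - 21)) = 1/(5*28*(-20)) = 1/(-2800) = -1/2800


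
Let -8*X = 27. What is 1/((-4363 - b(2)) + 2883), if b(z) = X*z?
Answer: -4/5893 ≈ -0.00067877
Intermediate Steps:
X = -27/8 (X = -⅛*27 = -27/8 ≈ -3.3750)
b(z) = -27*z/8
1/((-4363 - b(2)) + 2883) = 1/((-4363 - (-27)*2/8) + 2883) = 1/((-4363 - 1*(-27/4)) + 2883) = 1/((-4363 + 27/4) + 2883) = 1/(-17425/4 + 2883) = 1/(-5893/4) = -4/5893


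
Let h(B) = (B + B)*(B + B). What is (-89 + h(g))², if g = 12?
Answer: 237169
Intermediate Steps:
h(B) = 4*B² (h(B) = (2*B)*(2*B) = 4*B²)
(-89 + h(g))² = (-89 + 4*12²)² = (-89 + 4*144)² = (-89 + 576)² = 487² = 237169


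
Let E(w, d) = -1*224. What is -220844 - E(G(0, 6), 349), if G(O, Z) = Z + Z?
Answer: -220620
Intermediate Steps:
G(O, Z) = 2*Z
E(w, d) = -224
-220844 - E(G(0, 6), 349) = -220844 - 1*(-224) = -220844 + 224 = -220620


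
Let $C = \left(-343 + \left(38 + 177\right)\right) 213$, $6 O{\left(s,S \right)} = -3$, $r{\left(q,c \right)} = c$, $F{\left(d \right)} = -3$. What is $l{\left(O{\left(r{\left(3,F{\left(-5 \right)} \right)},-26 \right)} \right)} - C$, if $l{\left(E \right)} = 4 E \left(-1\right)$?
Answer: $27266$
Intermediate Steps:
$O{\left(s,S \right)} = - \frac{1}{2}$ ($O{\left(s,S \right)} = \frac{1}{6} \left(-3\right) = - \frac{1}{2}$)
$l{\left(E \right)} = - 4 E$
$C = -27264$ ($C = \left(-343 + 215\right) 213 = \left(-128\right) 213 = -27264$)
$l{\left(O{\left(r{\left(3,F{\left(-5 \right)} \right)},-26 \right)} \right)} - C = \left(-4\right) \left(- \frac{1}{2}\right) - -27264 = 2 + 27264 = 27266$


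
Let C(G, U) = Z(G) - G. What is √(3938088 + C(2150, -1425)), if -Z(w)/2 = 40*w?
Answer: √3763938 ≈ 1940.1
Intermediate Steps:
Z(w) = -80*w
C(G, U) = -81*G (C(G, U) = -80*G - G = -81*G)
√(3938088 + C(2150, -1425)) = √(3938088 - 81*2150) = √(3938088 - 174150) = √3763938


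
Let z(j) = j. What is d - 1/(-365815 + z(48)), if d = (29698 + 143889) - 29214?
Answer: 52806879092/365767 ≈ 1.4437e+5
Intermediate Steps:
d = 144373 (d = 173587 - 29214 = 144373)
d - 1/(-365815 + z(48)) = 144373 - 1/(-365815 + 48) = 144373 - 1/(-365767) = 144373 - 1*(-1/365767) = 144373 + 1/365767 = 52806879092/365767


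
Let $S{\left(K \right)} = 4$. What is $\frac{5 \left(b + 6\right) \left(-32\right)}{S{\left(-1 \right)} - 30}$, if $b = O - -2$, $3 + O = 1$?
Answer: $\frac{480}{13} \approx 36.923$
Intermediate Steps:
$O = -2$ ($O = -3 + 1 = -2$)
$b = 0$ ($b = -2 - -2 = -2 + 2 = 0$)
$\frac{5 \left(b + 6\right) \left(-32\right)}{S{\left(-1 \right)} - 30} = \frac{5 \left(0 + 6\right) \left(-32\right)}{4 - 30} = \frac{5 \cdot 6 \left(-32\right)}{-26} = 30 \left(-32\right) \left(- \frac{1}{26}\right) = \left(-960\right) \left(- \frac{1}{26}\right) = \frac{480}{13}$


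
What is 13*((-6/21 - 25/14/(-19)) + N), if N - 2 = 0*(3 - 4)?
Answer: 6253/266 ≈ 23.508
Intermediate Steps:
N = 2 (N = 2 + 0*(3 - 4) = 2 + 0*(-1) = 2 + 0 = 2)
13*((-6/21 - 25/14/(-19)) + N) = 13*((-6/21 - 25/14/(-19)) + 2) = 13*((-6*1/21 - 25*1/14*(-1/19)) + 2) = 13*((-2/7 - 25/14*(-1/19)) + 2) = 13*((-2/7 + 25/266) + 2) = 13*(-51/266 + 2) = 13*(481/266) = 6253/266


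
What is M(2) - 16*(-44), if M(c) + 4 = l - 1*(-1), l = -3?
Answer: 698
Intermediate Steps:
M(c) = -6 (M(c) = -4 + (-3 - 1*(-1)) = -4 + (-3 + 1) = -4 - 2 = -6)
M(2) - 16*(-44) = -6 - 16*(-44) = -6 + 704 = 698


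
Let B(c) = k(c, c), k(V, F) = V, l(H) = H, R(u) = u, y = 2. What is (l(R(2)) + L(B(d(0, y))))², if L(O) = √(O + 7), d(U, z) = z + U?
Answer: 25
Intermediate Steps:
d(U, z) = U + z
B(c) = c
L(O) = √(7 + O)
(l(R(2)) + L(B(d(0, y))))² = (2 + √(7 + (0 + 2)))² = (2 + √(7 + 2))² = (2 + √9)² = (2 + 3)² = 5² = 25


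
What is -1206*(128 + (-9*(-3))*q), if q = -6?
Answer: 41004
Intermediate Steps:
-1206*(128 + (-9*(-3))*q) = -1206*(128 - 9*(-3)*(-6)) = -1206*(128 + 27*(-6)) = -1206*(128 - 162) = -1206*(-34) = 41004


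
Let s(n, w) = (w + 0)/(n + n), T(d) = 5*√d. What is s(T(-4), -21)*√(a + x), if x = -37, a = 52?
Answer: 21*I*√15/20 ≈ 4.0666*I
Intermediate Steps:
s(n, w) = w/(2*n) (s(n, w) = w/((2*n)) = w*(1/(2*n)) = w/(2*n))
s(T(-4), -21)*√(a + x) = ((½)*(-21)/(5*√(-4)))*√(52 - 37) = ((½)*(-21)/(5*(2*I)))*√15 = ((½)*(-21)/(10*I))*√15 = ((½)*(-21)*(-I/10))*√15 = (21*I/20)*√15 = 21*I*√15/20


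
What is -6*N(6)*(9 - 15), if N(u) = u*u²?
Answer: 7776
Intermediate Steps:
N(u) = u³
-6*N(6)*(9 - 15) = -6*6³*(9 - 15) = -1296*(-6) = -6*(-1296) = 7776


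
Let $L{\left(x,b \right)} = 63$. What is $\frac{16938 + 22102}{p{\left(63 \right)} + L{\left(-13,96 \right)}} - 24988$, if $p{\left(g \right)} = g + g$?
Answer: $- \frac{4683692}{189} \approx -24781.0$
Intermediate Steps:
$p{\left(g \right)} = 2 g$
$\frac{16938 + 22102}{p{\left(63 \right)} + L{\left(-13,96 \right)}} - 24988 = \frac{16938 + 22102}{2 \cdot 63 + 63} - 24988 = \frac{39040}{126 + 63} - 24988 = \frac{39040}{189} - 24988 = - \frac{4683692}{189}$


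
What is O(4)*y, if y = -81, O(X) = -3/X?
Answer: 243/4 ≈ 60.750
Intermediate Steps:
O(4)*y = -3/4*(-81) = -3*¼*(-81) = -¾*(-81) = 243/4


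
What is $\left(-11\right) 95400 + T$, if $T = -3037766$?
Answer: $-4087166$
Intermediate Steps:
$\left(-11\right) 95400 + T = \left(-11\right) 95400 - 3037766 = -1049400 - 3037766 = -4087166$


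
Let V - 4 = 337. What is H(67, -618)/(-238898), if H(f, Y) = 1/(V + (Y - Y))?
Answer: -1/81464218 ≈ -1.2275e-8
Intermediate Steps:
V = 341 (V = 4 + 337 = 341)
H(f, Y) = 1/341 (H(f, Y) = 1/(341 + (Y - Y)) = 1/(341 + 0) = 1/341)
H(67, -618)/(-238898) = (1/341)/(-238898) = (1/341)*(-1/238898) = -1/81464218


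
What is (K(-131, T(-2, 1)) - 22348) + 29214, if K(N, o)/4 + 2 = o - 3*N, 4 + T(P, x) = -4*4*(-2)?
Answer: 8542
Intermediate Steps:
T(P, x) = 28 (T(P, x) = -4 - 4*4*(-2) = -4 - 16*(-2) = -4 + 32 = 28)
K(N, o) = -8 - 12*N + 4*o (K(N, o) = -8 + 4*(o - 3*N) = -8 + (-12*N + 4*o) = -8 - 12*N + 4*o)
(K(-131, T(-2, 1)) - 22348) + 29214 = ((-8 - 12*(-131) + 4*28) - 22348) + 29214 = ((-8 + 1572 + 112) - 22348) + 29214 = (1676 - 22348) + 29214 = -20672 + 29214 = 8542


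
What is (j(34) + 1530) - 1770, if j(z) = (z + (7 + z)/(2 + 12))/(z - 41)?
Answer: -24037/98 ≈ -245.28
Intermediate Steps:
j(z) = (½ + 15*z/14)/(-41 + z) (j(z) = (z + (7 + z)/14)/(-41 + z) = (z + (7 + z)*(1/14))/(-41 + z) = (z + (½ + z/14))/(-41 + z) = (½ + 15*z/14)/(-41 + z))
(j(34) + 1530) - 1770 = ((7 + 15*34)/(14*(-41 + 34)) + 1530) - 1770 = ((1/14)*(7 + 510)/(-7) + 1530) - 1770 = ((1/14)*(-⅐)*517 + 1530) - 1770 = (-517/98 + 1530) - 1770 = 149423/98 - 1770 = -24037/98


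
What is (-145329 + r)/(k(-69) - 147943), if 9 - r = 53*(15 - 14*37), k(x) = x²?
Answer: 118661/143182 ≈ 0.82874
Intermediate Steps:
r = 26668 (r = 9 - 53*(15 - 14*37) = 9 - 53*(15 - 518) = 9 - 53*(-503) = 9 - 1*(-26659) = 9 + 26659 = 26668)
(-145329 + r)/(k(-69) - 147943) = (-145329 + 26668)/((-69)² - 147943) = -118661/(4761 - 147943) = -118661/(-143182) = -118661*(-1/143182) = 118661/143182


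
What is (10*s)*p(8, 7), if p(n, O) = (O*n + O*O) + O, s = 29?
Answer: 32480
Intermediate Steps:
p(n, O) = O + O**2 + O*n (p(n, O) = (O*n + O**2) + O = (O**2 + O*n) + O = O + O**2 + O*n)
(10*s)*p(8, 7) = (10*29)*(7*(1 + 7 + 8)) = 290*(7*16) = 290*112 = 32480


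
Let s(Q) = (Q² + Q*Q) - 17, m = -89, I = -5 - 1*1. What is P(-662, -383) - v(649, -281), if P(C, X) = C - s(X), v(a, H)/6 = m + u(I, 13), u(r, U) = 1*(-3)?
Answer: -293471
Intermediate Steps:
I = -6 (I = -5 - 1 = -6)
u(r, U) = -3
s(Q) = -17 + 2*Q² (s(Q) = (Q² + Q²) - 17 = 2*Q² - 17 = -17 + 2*Q²)
v(a, H) = -552 (v(a, H) = 6*(-89 - 3) = 6*(-92) = -552)
P(C, X) = 17 + C - 2*X² (P(C, X) = C - (-17 + 2*X²) = C + (17 - 2*X²) = 17 + C - 2*X²)
P(-662, -383) - v(649, -281) = (17 - 662 - 2*(-383)²) - 1*(-552) = (17 - 662 - 2*146689) + 552 = (17 - 662 - 293378) + 552 = -294023 + 552 = -293471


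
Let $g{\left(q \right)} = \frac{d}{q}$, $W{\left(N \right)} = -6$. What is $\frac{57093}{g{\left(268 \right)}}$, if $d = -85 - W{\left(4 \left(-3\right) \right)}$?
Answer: $- \frac{15300924}{79} \approx -1.9368 \cdot 10^{5}$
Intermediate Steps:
$d = -79$ ($d = -85 - -6 = -85 + 6 = -79$)
$g{\left(q \right)} = - \frac{79}{q}$
$\frac{57093}{g{\left(268 \right)}} = \frac{57093}{\left(-79\right) \frac{1}{268}} = \frac{57093}{- \frac{79}{268}} = 57093 \left(- \frac{268}{79}\right) = - \frac{15300924}{79}$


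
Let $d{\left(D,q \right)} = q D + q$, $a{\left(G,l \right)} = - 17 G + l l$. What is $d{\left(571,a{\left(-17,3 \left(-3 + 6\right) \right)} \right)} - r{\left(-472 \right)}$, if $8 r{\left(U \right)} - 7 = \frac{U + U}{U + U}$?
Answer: $211639$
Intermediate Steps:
$r{\left(U \right)} = 1$ ($r{\left(U \right)} = \frac{7}{8} + \frac{\left(U + U\right) \frac{1}{U + U}}{8} = \frac{7}{8} + \frac{2 U \frac{1}{2 U}}{8} = \frac{7}{8} + \frac{1}{8} \cdot 1 = \frac{7}{8} + \frac{1}{8} = 1$)
$a{\left(G,l \right)} = l^{2} - 17 G$ ($a{\left(G,l \right)} = - 17 G + l^{2} = l^{2} - 17 G$)
$d{\left(D,q \right)} = q + D q$ ($d{\left(D,q \right)} = D q + q = q + D q$)
$d{\left(571,a{\left(-17,3 \left(-3 + 6\right) \right)} \right)} - r{\left(-472 \right)} = \left(\left(3 \left(-3 + 6\right)\right)^{2} - -289\right) \left(1 + 571\right) - 1 = \left(\left(3 \cdot 3\right)^{2} + 289\right) 572 - 1 = \left(9^{2} + 289\right) 572 - 1 = \left(81 + 289\right) 572 - 1 = 370 \cdot 572 - 1 = 211640 - 1 = 211639$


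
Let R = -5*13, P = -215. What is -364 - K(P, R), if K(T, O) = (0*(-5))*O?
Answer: -364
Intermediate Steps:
R = -65
K(T, O) = 0 (K(T, O) = 0*O = 0)
-364 - K(P, R) = -364 - 1*0 = -364 + 0 = -364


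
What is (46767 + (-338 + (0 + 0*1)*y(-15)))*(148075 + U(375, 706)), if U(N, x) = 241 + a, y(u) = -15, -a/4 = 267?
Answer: 6836577392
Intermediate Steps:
a = -1068 (a = -4*267 = -1068)
U(N, x) = -827 (U(N, x) = 241 - 1068 = -827)
(46767 + (-338 + (0 + 0*1)*y(-15)))*(148075 + U(375, 706)) = (46767 + (-338 + (0 + 0*1)*(-15)))*(148075 - 827) = (46767 + (-338 + (0 + 0)*(-15)))*147248 = (46767 + (-338 + 0*(-15)))*147248 = (46767 + (-338 + 0))*147248 = (46767 - 338)*147248 = 46429*147248 = 6836577392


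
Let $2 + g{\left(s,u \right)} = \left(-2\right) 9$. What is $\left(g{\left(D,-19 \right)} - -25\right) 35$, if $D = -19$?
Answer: $175$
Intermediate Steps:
$g{\left(s,u \right)} = -20$ ($g{\left(s,u \right)} = -2 - 18 = -20$)
$\left(g{\left(D,-19 \right)} - -25\right) 35 = \left(-20 - -25\right) 35 = \left(-20 + 25\right) 35 = 5 \cdot 35 = 175$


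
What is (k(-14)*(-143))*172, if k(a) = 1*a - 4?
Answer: 442728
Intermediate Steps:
k(a) = -4 + a (k(a) = a - 4 = -4 + a)
(k(-14)*(-143))*172 = ((-4 - 14)*(-143))*172 = -18*(-143)*172 = 2574*172 = 442728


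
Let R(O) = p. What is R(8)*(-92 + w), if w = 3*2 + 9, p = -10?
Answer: 770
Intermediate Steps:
R(O) = -10
w = 15 (w = 6 + 9 = 15)
R(8)*(-92 + w) = -10*(-92 + 15) = -10*(-77) = 770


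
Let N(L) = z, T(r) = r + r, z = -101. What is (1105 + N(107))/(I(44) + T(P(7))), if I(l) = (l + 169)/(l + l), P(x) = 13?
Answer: 88352/2501 ≈ 35.327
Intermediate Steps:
I(l) = (169 + l)/(2*l) (I(l) = (169 + l)/((2*l)) = (169 + l)*(1/(2*l)) = (169 + l)/(2*l))
T(r) = 2*r
N(L) = -101
(1105 + N(107))/(I(44) + T(P(7))) = (1105 - 101)/((½)*(169 + 44)/44 + 2*13) = 1004/((½)*(1/44)*213 + 26) = 1004/(213/88 + 26) = 1004/(2501/88) = 1004*(88/2501) = 88352/2501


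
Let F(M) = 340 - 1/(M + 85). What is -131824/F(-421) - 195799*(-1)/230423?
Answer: -10183726327913/26323753943 ≈ -386.86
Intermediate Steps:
F(M) = 340 - 1/(85 + M)
-131824/F(-421) - 195799*(-1)/230423 = -131824*(85 - 421)/(28899 + 340*(-421)) - 195799*(-1)/230423 = -131824*(-336/(28899 - 143140)) + 195799*(1/230423) = -131824/((-1/336*(-114241))) + 195799/230423 = -131824/114241/336 + 195799/230423 = -131824*336/114241 + 195799/230423 = -44292864/114241 + 195799/230423 = -10183726327913/26323753943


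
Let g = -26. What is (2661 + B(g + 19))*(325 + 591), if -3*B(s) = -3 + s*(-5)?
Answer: 7283116/3 ≈ 2.4277e+6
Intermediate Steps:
B(s) = 1 + 5*s/3 (B(s) = -(-3 + s*(-5))/3 = -(-3 - 5*s)/3 = 1 + 5*s/3)
(2661 + B(g + 19))*(325 + 591) = (2661 + (1 + 5*(-26 + 19)/3))*(325 + 591) = (2661 + (1 + (5/3)*(-7)))*916 = (2661 + (1 - 35/3))*916 = (2661 - 32/3)*916 = (7951/3)*916 = 7283116/3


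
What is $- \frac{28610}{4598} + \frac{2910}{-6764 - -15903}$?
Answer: $- \frac{6528595}{1105819} \approx -5.9039$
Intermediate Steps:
$- \frac{28610}{4598} + \frac{2910}{-6764 - -15903} = \left(-28610\right) \frac{1}{4598} + \frac{2910}{-6764 + 15903} = - \frac{14305}{2299} + \frac{2910}{9139} = - \frac{6528595}{1105819}$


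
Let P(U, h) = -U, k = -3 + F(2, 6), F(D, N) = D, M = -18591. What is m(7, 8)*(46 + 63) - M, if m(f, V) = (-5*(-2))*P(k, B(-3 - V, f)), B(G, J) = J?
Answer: 19681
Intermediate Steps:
k = -1 (k = -3 + 2 = -1)
m(f, V) = 10 (m(f, V) = (-5*(-2))*(-1*(-1)) = 10*1 = 10)
m(7, 8)*(46 + 63) - M = 10*(46 + 63) - 1*(-18591) = 10*109 + 18591 = 1090 + 18591 = 19681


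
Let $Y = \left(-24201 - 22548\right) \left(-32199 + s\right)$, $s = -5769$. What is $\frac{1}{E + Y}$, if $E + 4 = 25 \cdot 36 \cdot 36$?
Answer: $\frac{1}{1774998428} \approx 5.6338 \cdot 10^{-10}$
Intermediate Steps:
$E = 32396$ ($E = -4 + 25 \cdot 36 \cdot 36 = -4 + 900 \cdot 36 = -4 + 32400 = 32396$)
$Y = 1774966032$ ($Y = \left(-24201 - 22548\right) \left(-32199 - 5769\right) = \left(-46749\right) \left(-37968\right) = 1774966032$)
$\frac{1}{E + Y} = \frac{1}{32396 + 1774966032} = \frac{1}{1774998428}$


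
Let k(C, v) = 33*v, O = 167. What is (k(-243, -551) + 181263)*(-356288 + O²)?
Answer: -53555308920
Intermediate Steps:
(k(-243, -551) + 181263)*(-356288 + O²) = (33*(-551) + 181263)*(-356288 + 167²) = (-18183 + 181263)*(-356288 + 27889) = 163080*(-328399) = -53555308920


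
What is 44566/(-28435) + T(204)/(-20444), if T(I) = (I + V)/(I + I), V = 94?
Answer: -185870126831/118590328560 ≈ -1.5673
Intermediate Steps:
T(I) = (94 + I)/(2*I) (T(I) = (I + 94)/(I + I) = (94 + I)/((2*I)) = (94 + I)*(1/(2*I)) = (94 + I)/(2*I))
44566/(-28435) + T(204)/(-20444) = 44566/(-28435) + ((1/2)*(94 + 204)/204)/(-20444) = 44566*(-1/28435) + ((1/2)*(1/204)*298)*(-1/20444) = -44566/28435 + (149/204)*(-1/20444) = -44566/28435 - 149/4170576 = -185870126831/118590328560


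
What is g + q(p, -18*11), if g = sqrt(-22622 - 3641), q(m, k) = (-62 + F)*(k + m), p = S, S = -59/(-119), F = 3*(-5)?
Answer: 258533/17 + I*sqrt(26263) ≈ 15208.0 + 162.06*I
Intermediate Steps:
F = -15
S = 59/119 (S = -59*(-1/119) = 59/119 ≈ 0.49580)
p = 59/119 ≈ 0.49580
q(m, k) = -77*k - 77*m (q(m, k) = (-62 - 15)*(k + m) = -77*(k + m) = -77*k - 77*m)
g = I*sqrt(26263) (g = sqrt(-26263) = I*sqrt(26263) ≈ 162.06*I)
g + q(p, -18*11) = I*sqrt(26263) + (-(-1386)*11 - 77*59/119) = I*sqrt(26263) + (-77*(-198) - 649/17) = I*sqrt(26263) + (15246 - 649/17) = I*sqrt(26263) + 258533/17 = 258533/17 + I*sqrt(26263)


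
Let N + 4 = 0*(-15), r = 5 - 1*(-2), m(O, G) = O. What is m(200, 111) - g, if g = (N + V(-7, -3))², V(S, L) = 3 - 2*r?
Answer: -25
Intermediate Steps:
r = 7 (r = 5 + 2 = 7)
N = -4 (N = -4 + 0*(-15) = -4 + 0 = -4)
V(S, L) = -11 (V(S, L) = 3 - 2*7 = 3 - 14 = -11)
g = 225 (g = (-4 - 11)² = (-15)² = 225)
m(200, 111) - g = 200 - 1*225 = 200 - 225 = -25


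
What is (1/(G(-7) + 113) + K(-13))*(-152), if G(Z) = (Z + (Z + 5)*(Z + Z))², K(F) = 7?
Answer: -294804/277 ≈ -1064.3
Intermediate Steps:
G(Z) = (Z + 2*Z*(5 + Z))² (G(Z) = (Z + (5 + Z)*(2*Z))² = (Z + 2*Z*(5 + Z))²)
(1/(G(-7) + 113) + K(-13))*(-152) = (1/((-7)²*(11 + 2*(-7))² + 113) + 7)*(-152) = (1/(49*(11 - 14)² + 113) + 7)*(-152) = (1/(49*(-3)² + 113) + 7)*(-152) = (1/(49*9 + 113) + 7)*(-152) = (1/(441 + 113) + 7)*(-152) = (1/554 + 7)*(-152) = (3879/554)*(-152) = -294804/277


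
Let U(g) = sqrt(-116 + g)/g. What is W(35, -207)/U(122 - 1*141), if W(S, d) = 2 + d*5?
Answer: -19627*I*sqrt(15)/45 ≈ -1689.2*I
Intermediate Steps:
U(g) = sqrt(-116 + g)/g
W(S, d) = 2 + 5*d
W(35, -207)/U(122 - 1*141) = (2 + 5*(-207))/((sqrt(-116 + (122 - 1*141))/(122 - 1*141))) = (2 - 1035)/((sqrt(-116 + (122 - 141))/(122 - 141))) = -1033*(-19/sqrt(-116 - 19)) = -1033*19*I*sqrt(15)/45 = -19627*I*sqrt(15)/45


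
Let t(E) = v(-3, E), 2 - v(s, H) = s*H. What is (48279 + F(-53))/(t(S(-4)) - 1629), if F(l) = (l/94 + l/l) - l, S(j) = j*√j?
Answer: -7391866123/248884270 + 54518988*I/124442135 ≈ -29.7 + 0.43811*I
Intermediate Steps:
v(s, H) = 2 - H*s (v(s, H) = 2 - s*H = 2 - H*s)
S(j) = j^(3/2)
F(l) = 1 - 93*l/94 (F(l) = (l*(1/94) + 1) - l = (l/94 + 1) - l = (1 + l/94) - l = 1 - 93*l/94)
t(E) = 2 + 3*E (t(E) = 2 - 1*E*(-3) = 2 + 3*E)
(48279 + F(-53))/(t(S(-4)) - 1629) = (48279 + (1 - 93/94*(-53)))/((2 + 3*(-4)^(3/2)) - 1629) = (48279 + (1 + 4929/94))/((2 + 3*(-8*I)) - 1629) = (48279 + 5023/94)/((2 - 24*I) - 1629) = 4543249/(94*(-1627 - 24*I)) = 4543249*((-1627 + 24*I)/2647705)/94 = 4543249*(-1627 + 24*I)/248884270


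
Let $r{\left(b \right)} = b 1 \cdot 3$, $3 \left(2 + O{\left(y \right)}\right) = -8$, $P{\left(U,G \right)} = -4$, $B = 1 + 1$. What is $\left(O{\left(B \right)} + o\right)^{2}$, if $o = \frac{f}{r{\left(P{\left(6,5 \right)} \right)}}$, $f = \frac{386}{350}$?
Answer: $\frac{11095561}{490000} \approx 22.644$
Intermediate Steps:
$B = 2$
$f = \frac{193}{175}$ ($f = 386 \cdot \frac{1}{350} = \frac{193}{175} \approx 1.1029$)
$O{\left(y \right)} = - \frac{14}{3}$ ($O{\left(y \right)} = -2 + \frac{1}{3} \left(-8\right) = -2 - \frac{8}{3} = - \frac{14}{3}$)
$r{\left(b \right)} = 3 b$ ($r{\left(b \right)} = b 3 = 3 b$)
$o = - \frac{193}{2100}$ ($o = \frac{193}{175 \cdot 3 \left(-4\right)} = \frac{193}{175 \left(-12\right)} = \frac{193}{175} \left(- \frac{1}{12}\right) = - \frac{193}{2100} \approx -0.091905$)
$\left(O{\left(B \right)} + o\right)^{2} = \left(- \frac{14}{3} - \frac{193}{2100}\right)^{2} = \left(- \frac{3331}{700}\right)^{2} = \frac{11095561}{490000}$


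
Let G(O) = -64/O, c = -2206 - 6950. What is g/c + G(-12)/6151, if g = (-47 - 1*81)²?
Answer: -8394096/4693213 ≈ -1.7886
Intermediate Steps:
c = -9156
g = 16384 (g = (-47 - 81)² = (-128)² = 16384)
g/c + G(-12)/6151 = 16384/(-9156) - 64/(-12)/6151 = 16384*(-1/9156) - 64*(-1/12)*(1/6151) = -4096/2289 + (16/3)*(1/6151) = -4096/2289 + 16/18453 = -8394096/4693213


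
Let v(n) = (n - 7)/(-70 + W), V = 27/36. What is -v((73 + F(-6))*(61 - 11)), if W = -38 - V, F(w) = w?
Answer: 13372/435 ≈ 30.740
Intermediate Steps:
V = ¾ (V = 27*(1/36) = ¾ ≈ 0.75000)
W = -155/4 (W = -38 - 1*¾ = -38 - ¾ = -155/4 ≈ -38.750)
v(n) = 28/435 - 4*n/435 (v(n) = (n - 7)/(-70 - 155/4) = (-7 + n)/(-435/4) = (-7 + n)*(-4/435) = 28/435 - 4*n/435)
-v((73 + F(-6))*(61 - 11)) = -(28/435 - 4*(73 - 6)*(61 - 11)/435) = -(28/435 - 268*50/435) = -(28/435 - 4/435*3350) = -(28/435 - 2680/87) = -1*(-13372/435) = 13372/435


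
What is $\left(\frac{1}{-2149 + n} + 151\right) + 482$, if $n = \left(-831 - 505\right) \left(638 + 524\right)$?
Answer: $\frac{984049772}{1554581} \approx 633.0$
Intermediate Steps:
$n = -1552432$ ($n = \left(-1336\right) 1162 = -1552432$)
$\left(\frac{1}{-2149 + n} + 151\right) + 482 = \left(\frac{1}{-2149 - 1552432} + 151\right) + 482 = \left(\frac{1}{-1554581} + 151\right) + 482 = \left(- \frac{1}{1554581} + 151\right) + 482 = \frac{234741730}{1554581} + 482 = \frac{984049772}{1554581}$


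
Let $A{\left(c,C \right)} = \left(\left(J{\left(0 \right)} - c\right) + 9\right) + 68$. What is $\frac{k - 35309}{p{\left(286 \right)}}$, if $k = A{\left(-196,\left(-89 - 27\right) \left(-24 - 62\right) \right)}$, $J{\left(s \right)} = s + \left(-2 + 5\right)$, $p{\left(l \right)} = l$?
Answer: $- \frac{35033}{286} \approx -122.49$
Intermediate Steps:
$J{\left(s \right)} = 3 + s$ ($J{\left(s \right)} = s + 3 = 3 + s$)
$A{\left(c,C \right)} = 80 - c$ ($A{\left(c,C \right)} = \left(\left(\left(3 + 0\right) - c\right) + 9\right) + 68 = \left(\left(3 - c\right) + 9\right) + 68 = \left(12 - c\right) + 68 = 80 - c$)
$k = 276$ ($k = 80 - -196 = 80 + 196 = 276$)
$\frac{k - 35309}{p{\left(286 \right)}} = \frac{276 - 35309}{286} = \left(-35033\right) \frac{1}{286} = - \frac{35033}{286}$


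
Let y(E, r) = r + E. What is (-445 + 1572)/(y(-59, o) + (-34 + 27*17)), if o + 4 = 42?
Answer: 1127/404 ≈ 2.7896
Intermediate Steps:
o = 38 (o = -4 + 42 = 38)
y(E, r) = E + r
(-445 + 1572)/(y(-59, o) + (-34 + 27*17)) = (-445 + 1572)/((-59 + 38) + (-34 + 27*17)) = 1127/(-21 + (-34 + 459)) = 1127/(-21 + 425) = 1127/404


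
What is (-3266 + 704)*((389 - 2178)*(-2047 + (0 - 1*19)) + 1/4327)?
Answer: -40973841053838/4327 ≈ -9.4693e+9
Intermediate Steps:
(-3266 + 704)*((389 - 2178)*(-2047 + (0 - 1*19)) + 1/4327) = -2562*(-1789*(-2047 + (0 - 19)) + 1/4327) = -2562*(-1789*(-2047 - 19) + 1/4327) = -2562*(-1789*(-2066) + 1/4327) = -2562*(3696074 + 1/4327) = -2562*15992912199/4327 = -40973841053838/4327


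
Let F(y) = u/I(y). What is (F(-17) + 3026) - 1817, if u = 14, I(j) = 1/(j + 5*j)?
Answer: -219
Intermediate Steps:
I(j) = 1/(6*j)
F(y) = 84*y (F(y) = 14/((1/(6*y))) = 14*(6*y) = 84*y)
(F(-17) + 3026) - 1817 = (84*(-17) + 3026) - 1817 = (-1428 + 3026) - 1817 = 1598 - 1817 = -219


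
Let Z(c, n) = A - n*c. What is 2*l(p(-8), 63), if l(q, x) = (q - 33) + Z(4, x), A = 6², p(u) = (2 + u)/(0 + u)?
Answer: -993/2 ≈ -496.50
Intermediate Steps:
p(u) = (2 + u)/u
A = 36
Z(c, n) = 36 - c*n (Z(c, n) = 36 - n*c = 36 - c*n)
l(q, x) = 3 + q - 4*x (l(q, x) = (q - 33) + (36 - 1*4*x) = (-33 + q) + (36 - 4*x) = 3 + q - 4*x)
2*l(p(-8), 63) = 2*(3 + (2 - 8)/(-8) - 4*63) = 2*(3 - ⅛*(-6) - 252) = 2*(3 + ¾ - 252) = 2*(-993/4) = -993/2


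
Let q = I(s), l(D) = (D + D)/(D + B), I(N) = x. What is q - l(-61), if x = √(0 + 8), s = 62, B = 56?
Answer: -122/5 + 2*√2 ≈ -21.572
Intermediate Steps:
x = 2*√2 (x = √8 = 2*√2 ≈ 2.8284)
I(N) = 2*√2
l(D) = 2*D/(56 + D) (l(D) = (D + D)/(D + 56) = (2*D)/(56 + D) = 2*D/(56 + D))
q = 2*√2 ≈ 2.8284
q - l(-61) = 2*√2 - 2*(-61)/(56 - 61) = 2*√2 - 2*(-61)/(-5) = 2*√2 - 2*(-61)*(-1)/5 = 2*√2 - 1*122/5 = 2*√2 - 122/5 = -122/5 + 2*√2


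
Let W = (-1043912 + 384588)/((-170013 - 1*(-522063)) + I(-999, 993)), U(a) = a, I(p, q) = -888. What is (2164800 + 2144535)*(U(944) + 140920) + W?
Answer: 107339600826425978/175581 ≈ 6.1134e+11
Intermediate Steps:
W = -329662/175581 (W = (-1043912 + 384588)/((-170013 - 1*(-522063)) - 888) = -659324/((-170013 + 522063) - 888) = -659324/(352050 - 888) = -659324/351162 = -659324*1/351162 = -329662/175581 ≈ -1.8776)
(2164800 + 2144535)*(U(944) + 140920) + W = (2164800 + 2144535)*(944 + 140920) - 329662/175581 = 4309335*141864 - 329662/175581 = 611339500440 - 329662/175581 = 107339600826425978/175581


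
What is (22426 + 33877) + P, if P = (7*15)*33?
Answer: 59768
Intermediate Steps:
P = 3465 (P = 105*33 = 3465)
(22426 + 33877) + P = (22426 + 33877) + 3465 = 56303 + 3465 = 59768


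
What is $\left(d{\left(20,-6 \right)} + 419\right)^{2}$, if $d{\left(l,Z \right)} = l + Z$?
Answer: $187489$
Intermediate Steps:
$d{\left(l,Z \right)} = Z + l$
$\left(d{\left(20,-6 \right)} + 419\right)^{2} = \left(\left(-6 + 20\right) + 419\right)^{2} = \left(14 + 419\right)^{2} = 433^{2} = 187489$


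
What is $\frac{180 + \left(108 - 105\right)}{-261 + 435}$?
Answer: $\frac{61}{58} \approx 1.0517$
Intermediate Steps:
$\frac{180 + \left(108 - 105\right)}{-261 + 435} = \frac{180 + 3}{174} = 183 \cdot \frac{1}{174} = \frac{61}{58}$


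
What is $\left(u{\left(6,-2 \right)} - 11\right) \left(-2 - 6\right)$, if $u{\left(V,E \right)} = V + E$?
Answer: $56$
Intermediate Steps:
$u{\left(V,E \right)} = E + V$
$\left(u{\left(6,-2 \right)} - 11\right) \left(-2 - 6\right) = \left(\left(-2 + 6\right) - 11\right) \left(-2 - 6\right) = \left(4 - 11\right) \left(-8\right) = \left(-7\right) \left(-8\right) = 56$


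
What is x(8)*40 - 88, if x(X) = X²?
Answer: 2472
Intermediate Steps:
x(8)*40 - 88 = 8²*40 - 88 = 64*40 - 88 = 2560 - 88 = 2472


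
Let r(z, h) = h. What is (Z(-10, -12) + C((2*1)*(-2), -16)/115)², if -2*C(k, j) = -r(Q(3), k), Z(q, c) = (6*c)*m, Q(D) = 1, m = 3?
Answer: 617124964/13225 ≈ 46664.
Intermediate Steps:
Z(q, c) = 18*c (Z(q, c) = (6*c)*3 = 18*c)
C(k, j) = k/2 (C(k, j) = -(-1)*k/2 = k/2)
(Z(-10, -12) + C((2*1)*(-2), -16)/115)² = (18*(-12) + (((2*1)*(-2))/2)/115)² = (-216 + ((2*(-2))/2)*(1/115))² = (-216 + ((½)*(-4))*(1/115))² = (-216 - 2*1/115)² = (-216 - 2/115)² = (-24842/115)² = 617124964/13225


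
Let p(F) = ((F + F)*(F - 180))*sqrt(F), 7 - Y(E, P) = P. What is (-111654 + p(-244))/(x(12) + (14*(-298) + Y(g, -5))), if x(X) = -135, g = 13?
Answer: 111654/4295 - 413824*I*sqrt(61)/4295 ≈ 25.996 - 752.52*I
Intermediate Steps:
Y(E, P) = 7 - P
p(F) = 2*F**(3/2)*(-180 + F) (p(F) = ((2*F)*(-180 + F))*sqrt(F) = (2*F*(-180 + F))*sqrt(F) = 2*F**(3/2)*(-180 + F))
(-111654 + p(-244))/(x(12) + (14*(-298) + Y(g, -5))) = (-111654 + 2*(-244)**(3/2)*(-180 - 244))/(-135 + (14*(-298) + (7 - 1*(-5)))) = (-111654 + 2*(-488*I*sqrt(61))*(-424))/(-135 + (-4172 + (7 + 5))) = (-111654 + 413824*I*sqrt(61))/(-135 + (-4172 + 12)) = (-111654 + 413824*I*sqrt(61))/(-135 - 4160) = (-111654 + 413824*I*sqrt(61))/(-4295) = (-111654 + 413824*I*sqrt(61))*(-1/4295) = 111654/4295 - 413824*I*sqrt(61)/4295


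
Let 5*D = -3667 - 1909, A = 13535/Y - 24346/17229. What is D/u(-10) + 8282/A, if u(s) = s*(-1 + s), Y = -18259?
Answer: -718371003541702/186375235475 ≈ -3854.4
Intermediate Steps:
A = -677728129/314584311 (A = 13535/(-18259) - 24346/17229 = 13535*(-1/18259) - 24346*1/17229 = -13535/18259 - 24346/17229 = -677728129/314584311 ≈ -2.1544)
D = -5576/5 (D = (-3667 - 1909)/5 = (⅕)*(-5576) = -5576/5 ≈ -1115.2)
D/u(-10) + 8282/A = -5576*(-1/(10*(-1 - 10)))/5 + 8282/(-677728129/314584311) = -5576/(5*((-10*(-11)))) + 8282*(-314584311/677728129) = -5576/5/110 - 2605387263702/677728129 = -5576/5*1/110 - 2605387263702/677728129 = -2788/275 - 2605387263702/677728129 = -718371003541702/186375235475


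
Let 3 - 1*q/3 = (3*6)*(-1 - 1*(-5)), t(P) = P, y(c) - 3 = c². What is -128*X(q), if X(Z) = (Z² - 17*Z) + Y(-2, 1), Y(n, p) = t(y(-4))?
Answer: -5937536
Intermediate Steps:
y(c) = 3 + c²
Y(n, p) = 19 (Y(n, p) = 3 + (-4)² = 3 + 16 = 19)
q = -207 (q = 9 - 3*3*6*(-1 - 1*(-5)) = 9 - 54*(-1 + 5) = 9 - 54*4 = 9 - 3*72 = 9 - 216 = -207)
X(Z) = 19 + Z² - 17*Z (X(Z) = (Z² - 17*Z) + 19 = 19 + Z² - 17*Z)
-128*X(q) = -128*(19 + (-207)² - 17*(-207)) = -128*(19 + 42849 + 3519) = -128*46387 = -5937536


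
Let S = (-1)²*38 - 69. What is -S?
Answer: 31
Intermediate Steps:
S = -31 (S = 1*38 - 69 = 38 - 69 = -31)
-S = -1*(-31) = 31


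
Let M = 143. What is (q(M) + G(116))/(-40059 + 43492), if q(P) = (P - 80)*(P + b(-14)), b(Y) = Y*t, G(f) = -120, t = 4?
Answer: 5361/3433 ≈ 1.5616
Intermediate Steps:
b(Y) = 4*Y (b(Y) = Y*4 = 4*Y)
q(P) = (-80 + P)*(-56 + P) (q(P) = (P - 80)*(P + 4*(-14)) = (-80 + P)*(P - 56) = (-80 + P)*(-56 + P))
(q(M) + G(116))/(-40059 + 43492) = ((4480 + 143**2 - 136*143) - 120)/(-40059 + 43492) = ((4480 + 20449 - 19448) - 120)/3433 = (5481 - 120)*(1/3433) = 5361*(1/3433) = 5361/3433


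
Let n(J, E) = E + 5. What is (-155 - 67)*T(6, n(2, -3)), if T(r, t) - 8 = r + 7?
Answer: -4662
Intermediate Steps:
n(J, E) = 5 + E
T(r, t) = 15 + r (T(r, t) = 8 + (r + 7) = 8 + (7 + r) = 15 + r)
(-155 - 67)*T(6, n(2, -3)) = (-155 - 67)*(15 + 6) = -222*21 = -4662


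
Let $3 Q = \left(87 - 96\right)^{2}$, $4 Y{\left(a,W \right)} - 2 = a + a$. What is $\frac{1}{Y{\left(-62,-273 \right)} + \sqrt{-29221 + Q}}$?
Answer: $- \frac{122}{120497} - \frac{4 i \sqrt{29194}}{120497} \approx -0.0010125 - 0.0056719 i$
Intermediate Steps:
$Y{\left(a,W \right)} = \frac{1}{2} + \frac{a}{2}$ ($Y{\left(a,W \right)} = \frac{1}{2} + \frac{a + a}{4} = \frac{1}{2} + \frac{2 a}{4} = \frac{1}{2} + \frac{a}{2}$)
$Q = 27$ ($Q = \frac{\left(87 - 96\right)^{2}}{3} = \frac{\left(-9\right)^{2}}{3} = \frac{1}{3} \cdot 81 = 27$)
$\frac{1}{Y{\left(-62,-273 \right)} + \sqrt{-29221 + Q}} = \frac{1}{\left(\frac{1}{2} + \frac{1}{2} \left(-62\right)\right) + \sqrt{-29221 + 27}} = \frac{1}{\left(\frac{1}{2} - 31\right) + \sqrt{-29194}} = \frac{1}{- \frac{61}{2} + i \sqrt{29194}}$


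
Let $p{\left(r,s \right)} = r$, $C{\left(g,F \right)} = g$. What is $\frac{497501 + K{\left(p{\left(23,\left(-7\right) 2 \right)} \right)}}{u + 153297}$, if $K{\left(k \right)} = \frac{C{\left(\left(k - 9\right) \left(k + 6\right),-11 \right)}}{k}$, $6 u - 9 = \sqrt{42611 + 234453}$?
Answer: $\frac{63150618647034}{19458349752191} - \frac{137315148 \sqrt{69266}}{19458349752191} \approx 3.2436$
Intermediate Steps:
$u = \frac{3}{2} + \frac{\sqrt{69266}}{3}$ ($u = \frac{3}{2} + \frac{\sqrt{42611 + 234453}}{6} = \frac{3}{2} + \frac{\sqrt{277064}}{6} = \frac{3}{2} + \frac{2 \sqrt{69266}}{6} = \frac{3}{2} + \frac{\sqrt{69266}}{3} \approx 89.228$)
$K{\left(k \right)} = \frac{\left(-9 + k\right) \left(6 + k\right)}{k}$ ($K{\left(k \right)} = \frac{\left(k - 9\right) \left(k + 6\right)}{k} = \frac{\left(-9 + k\right) \left(6 + k\right)}{k}$)
$\frac{497501 + K{\left(p{\left(23,\left(-7\right) 2 \right)} \right)}}{u + 153297} = \frac{497501 - \left(-20 + \frac{54}{23}\right)}{\left(\frac{3}{2} + \frac{\sqrt{69266}}{3}\right) + 153297} = \frac{497501 - - \frac{406}{23}}{\frac{306597}{2} + \frac{\sqrt{69266}}{3}} = \frac{497501 + \frac{406}{23}}{\frac{306597}{2} + \frac{\sqrt{69266}}{3}} = \frac{11442929}{23 \left(\frac{306597}{2} + \frac{\sqrt{69266}}{3}\right)}$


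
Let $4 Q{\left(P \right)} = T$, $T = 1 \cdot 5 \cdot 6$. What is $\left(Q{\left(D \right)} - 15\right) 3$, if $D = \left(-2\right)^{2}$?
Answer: $- \frac{45}{2} \approx -22.5$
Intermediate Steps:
$D = 4$
$T = 30$ ($T = 5 \cdot 6 = 30$)
$Q{\left(P \right)} = \frac{15}{2}$ ($Q{\left(P \right)} = \frac{1}{4} \cdot 30 = \frac{15}{2}$)
$\left(Q{\left(D \right)} - 15\right) 3 = \left(\frac{15}{2} - 15\right) 3 = \left(- \frac{15}{2}\right) 3 = - \frac{45}{2}$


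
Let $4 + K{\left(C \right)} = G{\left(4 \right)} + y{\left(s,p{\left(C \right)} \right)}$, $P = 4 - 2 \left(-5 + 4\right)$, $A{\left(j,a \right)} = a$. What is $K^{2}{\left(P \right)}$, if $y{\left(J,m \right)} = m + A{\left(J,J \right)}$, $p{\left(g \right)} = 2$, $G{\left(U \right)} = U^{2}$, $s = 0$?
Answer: $196$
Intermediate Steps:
$y{\left(J,m \right)} = J + m$ ($y{\left(J,m \right)} = m + J = J + m$)
$P = 6$ ($P = 4 - -2 = 4 + 2 = 6$)
$K{\left(C \right)} = 14$ ($K{\left(C \right)} = -4 + \left(4^{2} + \left(0 + 2\right)\right) = -4 + \left(16 + 2\right) = -4 + 18 = 14$)
$K^{2}{\left(P \right)} = 14^{2} = 196$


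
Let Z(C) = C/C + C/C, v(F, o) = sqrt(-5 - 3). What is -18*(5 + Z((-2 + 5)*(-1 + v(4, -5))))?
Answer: -126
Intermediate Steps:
v(F, o) = 2*I*sqrt(2) (v(F, o) = sqrt(-8) = 2*I*sqrt(2))
Z(C) = 2 (Z(C) = 1 + 1 = 2)
-18*(5 + Z((-2 + 5)*(-1 + v(4, -5)))) = -18*(5 + 2) = -18*7 = -126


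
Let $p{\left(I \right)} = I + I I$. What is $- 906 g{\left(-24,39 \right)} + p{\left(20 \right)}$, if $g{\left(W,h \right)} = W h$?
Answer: $848436$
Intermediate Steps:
$p{\left(I \right)} = I + I^{2}$
$- 906 g{\left(-24,39 \right)} + p{\left(20 \right)} = - 906 \left(\left(-24\right) 39\right) + 20 \left(1 + 20\right) = \left(-906\right) \left(-936\right) + 20 \cdot 21 = 848016 + 420 = 848436$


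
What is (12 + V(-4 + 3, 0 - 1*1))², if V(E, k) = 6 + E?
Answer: 289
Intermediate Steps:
(12 + V(-4 + 3, 0 - 1*1))² = (12 + (6 + (-4 + 3)))² = (12 + (6 - 1))² = (12 + 5)² = 17² = 289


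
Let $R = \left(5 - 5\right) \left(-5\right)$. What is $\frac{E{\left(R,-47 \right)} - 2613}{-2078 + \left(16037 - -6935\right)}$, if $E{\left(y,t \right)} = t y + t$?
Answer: $- \frac{1330}{10447} \approx -0.12731$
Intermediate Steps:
$R = 0$ ($R = 0 \left(-5\right) = 0$)
$E{\left(y,t \right)} = t + t y$
$\frac{E{\left(R,-47 \right)} - 2613}{-2078 + \left(16037 - -6935\right)} = \frac{- 47 \left(1 + 0\right) - 2613}{-2078 + \left(16037 - -6935\right)} = \frac{\left(-47\right) 1 - 2613}{-2078 + \left(16037 + 6935\right)} = \frac{-47 - 2613}{-2078 + 22972} = - \frac{2660}{20894} = \left(-2660\right) \frac{1}{20894} = - \frac{1330}{10447}$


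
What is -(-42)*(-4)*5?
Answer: -840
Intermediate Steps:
-(-42)*(-4)*5 = -42*4*5 = -168*5 = -840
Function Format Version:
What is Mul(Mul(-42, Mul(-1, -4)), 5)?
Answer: -840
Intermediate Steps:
Mul(Mul(-42, Mul(-1, -4)), 5) = Mul(Mul(-42, 4), 5) = Mul(-168, 5) = -840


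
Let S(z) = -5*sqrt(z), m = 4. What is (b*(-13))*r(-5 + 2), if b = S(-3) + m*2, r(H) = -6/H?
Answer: -208 + 130*I*sqrt(3) ≈ -208.0 + 225.17*I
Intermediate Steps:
b = 8 - 5*I*sqrt(3) (b = -5*I*sqrt(3) + 4*2 = -5*I*sqrt(3) + 8 = 8 - 5*I*sqrt(3) ≈ 8.0 - 8.6602*I)
(b*(-13))*r(-5 + 2) = ((8 - 5*I*sqrt(3))*(-13))*(-6/(-5 + 2)) = (-104 + 65*I*sqrt(3))*(-6/(-3)) = (-104 + 65*I*sqrt(3))*(-6*(-1/3)) = (-104 + 65*I*sqrt(3))*2 = -208 + 130*I*sqrt(3)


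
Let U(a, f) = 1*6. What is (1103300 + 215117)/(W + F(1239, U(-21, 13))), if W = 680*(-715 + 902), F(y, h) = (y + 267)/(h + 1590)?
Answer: 350698922/33824811 ≈ 10.368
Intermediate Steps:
U(a, f) = 6
F(y, h) = (267 + y)/(1590 + h)
W = 127160 (W = 680*187 = 127160)
(1103300 + 215117)/(W + F(1239, U(-21, 13))) = (1103300 + 215117)/(127160 + (267 + 1239)/(1590 + 6)) = 1318417/(127160 + 1506/1596) = 1318417/(127160 + (1/1596)*1506) = 1318417/(127160 + 251/266) = 1318417/(33824811/266) = 1318417*(266/33824811) = 350698922/33824811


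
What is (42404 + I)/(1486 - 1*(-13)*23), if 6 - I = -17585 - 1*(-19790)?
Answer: 473/21 ≈ 22.524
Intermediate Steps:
I = -2199 (I = 6 - (-17585 - 1*(-19790)) = 6 - (-17585 + 19790) = 6 - 1*2205 = 6 - 2205 = -2199)
(42404 + I)/(1486 - 1*(-13)*23) = (42404 - 2199)/(1486 - 1*(-13)*23) = 40205/(1486 + 13*23) = 40205/(1486 + 299) = 40205/1785 = 40205*(1/1785) = 473/21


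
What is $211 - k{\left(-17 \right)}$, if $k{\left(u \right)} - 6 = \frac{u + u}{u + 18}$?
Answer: $239$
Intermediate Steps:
$k{\left(u \right)} = 6 + \frac{2 u}{18 + u}$ ($k{\left(u \right)} = 6 + \frac{u + u}{u + 18} = 6 + \frac{2 u}{18 + u}$)
$211 - k{\left(-17 \right)} = 211 - \frac{4 \left(27 + 2 \left(-17\right)\right)}{18 - 17} = 211 - \frac{4 \left(27 - 34\right)}{1} = 211 - 4 \cdot 1 \left(-7\right) = 211 - -28 = 211 + 28 = 239$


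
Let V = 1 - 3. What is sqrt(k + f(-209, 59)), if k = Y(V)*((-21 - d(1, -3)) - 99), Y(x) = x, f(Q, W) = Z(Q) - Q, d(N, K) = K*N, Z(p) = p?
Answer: 3*sqrt(26) ≈ 15.297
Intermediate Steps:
V = -2
f(Q, W) = 0 (f(Q, W) = Q - Q = 0)
k = 234 (k = -2*((-21 - (-3)) - 99) = -2*((-21 - 1*(-3)) - 99) = -2*((-21 + 3) - 99) = -2*(-18 - 99) = -2*(-117) = 234)
sqrt(k + f(-209, 59)) = sqrt(234 + 0) = sqrt(234) = 3*sqrt(26)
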